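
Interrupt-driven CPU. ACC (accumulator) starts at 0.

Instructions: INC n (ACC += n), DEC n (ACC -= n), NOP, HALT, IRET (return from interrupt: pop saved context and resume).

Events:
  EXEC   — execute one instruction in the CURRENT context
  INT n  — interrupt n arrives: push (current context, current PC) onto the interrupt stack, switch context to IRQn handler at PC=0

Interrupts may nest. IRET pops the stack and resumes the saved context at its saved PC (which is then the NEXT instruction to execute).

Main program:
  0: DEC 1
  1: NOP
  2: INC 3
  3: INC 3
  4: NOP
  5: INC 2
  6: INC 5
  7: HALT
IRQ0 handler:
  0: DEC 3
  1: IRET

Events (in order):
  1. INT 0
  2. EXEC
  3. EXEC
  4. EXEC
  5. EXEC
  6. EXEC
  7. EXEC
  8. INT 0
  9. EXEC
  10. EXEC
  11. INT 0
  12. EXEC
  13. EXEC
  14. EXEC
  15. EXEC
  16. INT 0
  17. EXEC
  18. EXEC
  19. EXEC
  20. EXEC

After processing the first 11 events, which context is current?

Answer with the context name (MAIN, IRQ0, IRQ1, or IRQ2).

Event 1 (INT 0): INT 0 arrives: push (MAIN, PC=0), enter IRQ0 at PC=0 (depth now 1)
Event 2 (EXEC): [IRQ0] PC=0: DEC 3 -> ACC=-3
Event 3 (EXEC): [IRQ0] PC=1: IRET -> resume MAIN at PC=0 (depth now 0)
Event 4 (EXEC): [MAIN] PC=0: DEC 1 -> ACC=-4
Event 5 (EXEC): [MAIN] PC=1: NOP
Event 6 (EXEC): [MAIN] PC=2: INC 3 -> ACC=-1
Event 7 (EXEC): [MAIN] PC=3: INC 3 -> ACC=2
Event 8 (INT 0): INT 0 arrives: push (MAIN, PC=4), enter IRQ0 at PC=0 (depth now 1)
Event 9 (EXEC): [IRQ0] PC=0: DEC 3 -> ACC=-1
Event 10 (EXEC): [IRQ0] PC=1: IRET -> resume MAIN at PC=4 (depth now 0)
Event 11 (INT 0): INT 0 arrives: push (MAIN, PC=4), enter IRQ0 at PC=0 (depth now 1)

Answer: IRQ0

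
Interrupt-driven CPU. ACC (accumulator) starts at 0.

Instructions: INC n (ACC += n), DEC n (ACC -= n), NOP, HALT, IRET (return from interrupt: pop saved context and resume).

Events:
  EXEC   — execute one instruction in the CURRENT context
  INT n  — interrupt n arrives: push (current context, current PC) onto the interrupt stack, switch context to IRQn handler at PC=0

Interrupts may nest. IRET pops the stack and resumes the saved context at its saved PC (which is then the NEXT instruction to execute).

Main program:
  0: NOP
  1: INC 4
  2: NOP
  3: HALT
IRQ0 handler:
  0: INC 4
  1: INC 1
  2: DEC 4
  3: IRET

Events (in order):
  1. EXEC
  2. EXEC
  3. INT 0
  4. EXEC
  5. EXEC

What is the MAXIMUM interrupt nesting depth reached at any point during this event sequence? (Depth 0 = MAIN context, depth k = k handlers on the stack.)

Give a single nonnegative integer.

Event 1 (EXEC): [MAIN] PC=0: NOP [depth=0]
Event 2 (EXEC): [MAIN] PC=1: INC 4 -> ACC=4 [depth=0]
Event 3 (INT 0): INT 0 arrives: push (MAIN, PC=2), enter IRQ0 at PC=0 (depth now 1) [depth=1]
Event 4 (EXEC): [IRQ0] PC=0: INC 4 -> ACC=8 [depth=1]
Event 5 (EXEC): [IRQ0] PC=1: INC 1 -> ACC=9 [depth=1]
Max depth observed: 1

Answer: 1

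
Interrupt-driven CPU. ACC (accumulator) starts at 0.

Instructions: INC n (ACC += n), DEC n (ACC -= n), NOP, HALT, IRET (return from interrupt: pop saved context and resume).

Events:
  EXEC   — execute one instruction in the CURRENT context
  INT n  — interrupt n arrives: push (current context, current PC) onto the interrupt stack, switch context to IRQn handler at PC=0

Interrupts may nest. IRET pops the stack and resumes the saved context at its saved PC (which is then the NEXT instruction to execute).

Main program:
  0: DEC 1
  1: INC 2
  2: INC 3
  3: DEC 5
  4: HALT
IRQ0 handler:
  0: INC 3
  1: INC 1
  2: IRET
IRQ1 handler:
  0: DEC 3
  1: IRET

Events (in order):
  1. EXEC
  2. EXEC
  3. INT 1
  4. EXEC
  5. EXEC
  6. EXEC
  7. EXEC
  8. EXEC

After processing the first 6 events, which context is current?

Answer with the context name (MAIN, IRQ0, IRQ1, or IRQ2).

Answer: MAIN

Derivation:
Event 1 (EXEC): [MAIN] PC=0: DEC 1 -> ACC=-1
Event 2 (EXEC): [MAIN] PC=1: INC 2 -> ACC=1
Event 3 (INT 1): INT 1 arrives: push (MAIN, PC=2), enter IRQ1 at PC=0 (depth now 1)
Event 4 (EXEC): [IRQ1] PC=0: DEC 3 -> ACC=-2
Event 5 (EXEC): [IRQ1] PC=1: IRET -> resume MAIN at PC=2 (depth now 0)
Event 6 (EXEC): [MAIN] PC=2: INC 3 -> ACC=1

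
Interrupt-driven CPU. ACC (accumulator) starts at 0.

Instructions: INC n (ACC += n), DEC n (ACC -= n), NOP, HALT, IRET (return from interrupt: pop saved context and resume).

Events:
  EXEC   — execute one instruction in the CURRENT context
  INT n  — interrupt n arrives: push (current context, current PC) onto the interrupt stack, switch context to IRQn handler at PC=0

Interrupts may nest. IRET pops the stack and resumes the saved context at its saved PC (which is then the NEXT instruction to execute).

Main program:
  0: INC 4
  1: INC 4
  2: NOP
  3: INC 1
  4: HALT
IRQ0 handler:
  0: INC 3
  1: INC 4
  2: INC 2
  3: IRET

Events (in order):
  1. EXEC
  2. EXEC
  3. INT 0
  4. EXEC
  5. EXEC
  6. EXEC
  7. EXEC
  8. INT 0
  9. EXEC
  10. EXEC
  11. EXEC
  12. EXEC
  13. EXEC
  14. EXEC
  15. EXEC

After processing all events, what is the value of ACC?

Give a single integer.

Answer: 27

Derivation:
Event 1 (EXEC): [MAIN] PC=0: INC 4 -> ACC=4
Event 2 (EXEC): [MAIN] PC=1: INC 4 -> ACC=8
Event 3 (INT 0): INT 0 arrives: push (MAIN, PC=2), enter IRQ0 at PC=0 (depth now 1)
Event 4 (EXEC): [IRQ0] PC=0: INC 3 -> ACC=11
Event 5 (EXEC): [IRQ0] PC=1: INC 4 -> ACC=15
Event 6 (EXEC): [IRQ0] PC=2: INC 2 -> ACC=17
Event 7 (EXEC): [IRQ0] PC=3: IRET -> resume MAIN at PC=2 (depth now 0)
Event 8 (INT 0): INT 0 arrives: push (MAIN, PC=2), enter IRQ0 at PC=0 (depth now 1)
Event 9 (EXEC): [IRQ0] PC=0: INC 3 -> ACC=20
Event 10 (EXEC): [IRQ0] PC=1: INC 4 -> ACC=24
Event 11 (EXEC): [IRQ0] PC=2: INC 2 -> ACC=26
Event 12 (EXEC): [IRQ0] PC=3: IRET -> resume MAIN at PC=2 (depth now 0)
Event 13 (EXEC): [MAIN] PC=2: NOP
Event 14 (EXEC): [MAIN] PC=3: INC 1 -> ACC=27
Event 15 (EXEC): [MAIN] PC=4: HALT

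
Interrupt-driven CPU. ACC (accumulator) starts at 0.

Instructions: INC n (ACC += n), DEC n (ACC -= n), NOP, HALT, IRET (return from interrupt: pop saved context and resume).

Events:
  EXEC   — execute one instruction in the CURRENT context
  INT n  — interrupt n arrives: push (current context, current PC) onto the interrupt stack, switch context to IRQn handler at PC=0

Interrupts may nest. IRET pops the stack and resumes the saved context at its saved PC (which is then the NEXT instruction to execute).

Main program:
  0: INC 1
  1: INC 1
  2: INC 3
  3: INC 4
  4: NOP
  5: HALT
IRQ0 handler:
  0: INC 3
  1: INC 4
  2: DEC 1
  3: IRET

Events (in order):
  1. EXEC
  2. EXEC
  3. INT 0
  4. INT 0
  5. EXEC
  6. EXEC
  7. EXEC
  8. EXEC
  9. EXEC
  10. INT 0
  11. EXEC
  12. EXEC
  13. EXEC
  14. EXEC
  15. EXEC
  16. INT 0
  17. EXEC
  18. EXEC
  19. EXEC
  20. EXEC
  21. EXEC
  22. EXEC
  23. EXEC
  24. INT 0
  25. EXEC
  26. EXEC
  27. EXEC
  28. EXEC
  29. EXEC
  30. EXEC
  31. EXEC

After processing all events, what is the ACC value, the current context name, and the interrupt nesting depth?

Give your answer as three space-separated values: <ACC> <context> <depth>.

Event 1 (EXEC): [MAIN] PC=0: INC 1 -> ACC=1
Event 2 (EXEC): [MAIN] PC=1: INC 1 -> ACC=2
Event 3 (INT 0): INT 0 arrives: push (MAIN, PC=2), enter IRQ0 at PC=0 (depth now 1)
Event 4 (INT 0): INT 0 arrives: push (IRQ0, PC=0), enter IRQ0 at PC=0 (depth now 2)
Event 5 (EXEC): [IRQ0] PC=0: INC 3 -> ACC=5
Event 6 (EXEC): [IRQ0] PC=1: INC 4 -> ACC=9
Event 7 (EXEC): [IRQ0] PC=2: DEC 1 -> ACC=8
Event 8 (EXEC): [IRQ0] PC=3: IRET -> resume IRQ0 at PC=0 (depth now 1)
Event 9 (EXEC): [IRQ0] PC=0: INC 3 -> ACC=11
Event 10 (INT 0): INT 0 arrives: push (IRQ0, PC=1), enter IRQ0 at PC=0 (depth now 2)
Event 11 (EXEC): [IRQ0] PC=0: INC 3 -> ACC=14
Event 12 (EXEC): [IRQ0] PC=1: INC 4 -> ACC=18
Event 13 (EXEC): [IRQ0] PC=2: DEC 1 -> ACC=17
Event 14 (EXEC): [IRQ0] PC=3: IRET -> resume IRQ0 at PC=1 (depth now 1)
Event 15 (EXEC): [IRQ0] PC=1: INC 4 -> ACC=21
Event 16 (INT 0): INT 0 arrives: push (IRQ0, PC=2), enter IRQ0 at PC=0 (depth now 2)
Event 17 (EXEC): [IRQ0] PC=0: INC 3 -> ACC=24
Event 18 (EXEC): [IRQ0] PC=1: INC 4 -> ACC=28
Event 19 (EXEC): [IRQ0] PC=2: DEC 1 -> ACC=27
Event 20 (EXEC): [IRQ0] PC=3: IRET -> resume IRQ0 at PC=2 (depth now 1)
Event 21 (EXEC): [IRQ0] PC=2: DEC 1 -> ACC=26
Event 22 (EXEC): [IRQ0] PC=3: IRET -> resume MAIN at PC=2 (depth now 0)
Event 23 (EXEC): [MAIN] PC=2: INC 3 -> ACC=29
Event 24 (INT 0): INT 0 arrives: push (MAIN, PC=3), enter IRQ0 at PC=0 (depth now 1)
Event 25 (EXEC): [IRQ0] PC=0: INC 3 -> ACC=32
Event 26 (EXEC): [IRQ0] PC=1: INC 4 -> ACC=36
Event 27 (EXEC): [IRQ0] PC=2: DEC 1 -> ACC=35
Event 28 (EXEC): [IRQ0] PC=3: IRET -> resume MAIN at PC=3 (depth now 0)
Event 29 (EXEC): [MAIN] PC=3: INC 4 -> ACC=39
Event 30 (EXEC): [MAIN] PC=4: NOP
Event 31 (EXEC): [MAIN] PC=5: HALT

Answer: 39 MAIN 0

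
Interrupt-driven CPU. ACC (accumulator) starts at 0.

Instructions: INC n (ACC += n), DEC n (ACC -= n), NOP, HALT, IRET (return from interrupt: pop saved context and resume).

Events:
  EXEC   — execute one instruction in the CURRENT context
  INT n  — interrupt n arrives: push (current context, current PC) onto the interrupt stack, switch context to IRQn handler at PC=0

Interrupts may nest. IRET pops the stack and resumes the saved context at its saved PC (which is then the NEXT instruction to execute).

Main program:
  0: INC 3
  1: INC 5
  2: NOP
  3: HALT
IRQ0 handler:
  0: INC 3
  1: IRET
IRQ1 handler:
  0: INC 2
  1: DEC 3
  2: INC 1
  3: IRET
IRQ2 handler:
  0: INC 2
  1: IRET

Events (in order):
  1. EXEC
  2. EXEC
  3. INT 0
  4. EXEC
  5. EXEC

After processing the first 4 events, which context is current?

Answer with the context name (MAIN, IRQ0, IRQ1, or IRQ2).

Answer: IRQ0

Derivation:
Event 1 (EXEC): [MAIN] PC=0: INC 3 -> ACC=3
Event 2 (EXEC): [MAIN] PC=1: INC 5 -> ACC=8
Event 3 (INT 0): INT 0 arrives: push (MAIN, PC=2), enter IRQ0 at PC=0 (depth now 1)
Event 4 (EXEC): [IRQ0] PC=0: INC 3 -> ACC=11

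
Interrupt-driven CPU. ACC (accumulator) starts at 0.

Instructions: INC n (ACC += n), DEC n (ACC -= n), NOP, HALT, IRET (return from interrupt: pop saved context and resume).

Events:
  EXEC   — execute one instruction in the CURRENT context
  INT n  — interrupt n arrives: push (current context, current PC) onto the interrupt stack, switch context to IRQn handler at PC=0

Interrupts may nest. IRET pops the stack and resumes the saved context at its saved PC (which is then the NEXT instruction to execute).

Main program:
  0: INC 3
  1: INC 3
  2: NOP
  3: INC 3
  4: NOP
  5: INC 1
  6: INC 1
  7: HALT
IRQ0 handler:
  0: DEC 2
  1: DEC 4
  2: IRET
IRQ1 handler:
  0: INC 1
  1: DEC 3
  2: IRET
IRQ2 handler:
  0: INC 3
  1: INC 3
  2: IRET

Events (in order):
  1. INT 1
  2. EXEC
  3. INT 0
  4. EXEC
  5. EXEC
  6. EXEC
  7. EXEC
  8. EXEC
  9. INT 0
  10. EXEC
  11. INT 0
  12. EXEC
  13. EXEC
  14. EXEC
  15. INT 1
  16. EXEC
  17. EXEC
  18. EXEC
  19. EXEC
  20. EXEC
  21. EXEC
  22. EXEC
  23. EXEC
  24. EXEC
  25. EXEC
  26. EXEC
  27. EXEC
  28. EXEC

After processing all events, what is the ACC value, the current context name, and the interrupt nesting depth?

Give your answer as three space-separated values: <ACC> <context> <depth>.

Answer: -11 MAIN 0

Derivation:
Event 1 (INT 1): INT 1 arrives: push (MAIN, PC=0), enter IRQ1 at PC=0 (depth now 1)
Event 2 (EXEC): [IRQ1] PC=0: INC 1 -> ACC=1
Event 3 (INT 0): INT 0 arrives: push (IRQ1, PC=1), enter IRQ0 at PC=0 (depth now 2)
Event 4 (EXEC): [IRQ0] PC=0: DEC 2 -> ACC=-1
Event 5 (EXEC): [IRQ0] PC=1: DEC 4 -> ACC=-5
Event 6 (EXEC): [IRQ0] PC=2: IRET -> resume IRQ1 at PC=1 (depth now 1)
Event 7 (EXEC): [IRQ1] PC=1: DEC 3 -> ACC=-8
Event 8 (EXEC): [IRQ1] PC=2: IRET -> resume MAIN at PC=0 (depth now 0)
Event 9 (INT 0): INT 0 arrives: push (MAIN, PC=0), enter IRQ0 at PC=0 (depth now 1)
Event 10 (EXEC): [IRQ0] PC=0: DEC 2 -> ACC=-10
Event 11 (INT 0): INT 0 arrives: push (IRQ0, PC=1), enter IRQ0 at PC=0 (depth now 2)
Event 12 (EXEC): [IRQ0] PC=0: DEC 2 -> ACC=-12
Event 13 (EXEC): [IRQ0] PC=1: DEC 4 -> ACC=-16
Event 14 (EXEC): [IRQ0] PC=2: IRET -> resume IRQ0 at PC=1 (depth now 1)
Event 15 (INT 1): INT 1 arrives: push (IRQ0, PC=1), enter IRQ1 at PC=0 (depth now 2)
Event 16 (EXEC): [IRQ1] PC=0: INC 1 -> ACC=-15
Event 17 (EXEC): [IRQ1] PC=1: DEC 3 -> ACC=-18
Event 18 (EXEC): [IRQ1] PC=2: IRET -> resume IRQ0 at PC=1 (depth now 1)
Event 19 (EXEC): [IRQ0] PC=1: DEC 4 -> ACC=-22
Event 20 (EXEC): [IRQ0] PC=2: IRET -> resume MAIN at PC=0 (depth now 0)
Event 21 (EXEC): [MAIN] PC=0: INC 3 -> ACC=-19
Event 22 (EXEC): [MAIN] PC=1: INC 3 -> ACC=-16
Event 23 (EXEC): [MAIN] PC=2: NOP
Event 24 (EXEC): [MAIN] PC=3: INC 3 -> ACC=-13
Event 25 (EXEC): [MAIN] PC=4: NOP
Event 26 (EXEC): [MAIN] PC=5: INC 1 -> ACC=-12
Event 27 (EXEC): [MAIN] PC=6: INC 1 -> ACC=-11
Event 28 (EXEC): [MAIN] PC=7: HALT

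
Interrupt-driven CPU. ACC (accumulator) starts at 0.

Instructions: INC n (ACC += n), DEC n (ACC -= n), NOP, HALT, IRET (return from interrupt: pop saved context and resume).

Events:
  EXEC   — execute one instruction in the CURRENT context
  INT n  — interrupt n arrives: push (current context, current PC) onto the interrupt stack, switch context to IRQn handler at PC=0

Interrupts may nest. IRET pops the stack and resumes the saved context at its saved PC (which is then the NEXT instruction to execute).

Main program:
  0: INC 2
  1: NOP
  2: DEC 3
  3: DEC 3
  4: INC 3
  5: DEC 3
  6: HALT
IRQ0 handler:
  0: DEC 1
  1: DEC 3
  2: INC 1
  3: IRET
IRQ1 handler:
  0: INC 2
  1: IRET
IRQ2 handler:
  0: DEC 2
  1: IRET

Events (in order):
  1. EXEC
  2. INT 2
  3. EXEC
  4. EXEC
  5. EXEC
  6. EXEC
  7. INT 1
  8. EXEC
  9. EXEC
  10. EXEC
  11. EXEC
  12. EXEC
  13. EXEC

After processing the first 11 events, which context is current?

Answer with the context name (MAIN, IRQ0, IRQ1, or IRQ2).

Event 1 (EXEC): [MAIN] PC=0: INC 2 -> ACC=2
Event 2 (INT 2): INT 2 arrives: push (MAIN, PC=1), enter IRQ2 at PC=0 (depth now 1)
Event 3 (EXEC): [IRQ2] PC=0: DEC 2 -> ACC=0
Event 4 (EXEC): [IRQ2] PC=1: IRET -> resume MAIN at PC=1 (depth now 0)
Event 5 (EXEC): [MAIN] PC=1: NOP
Event 6 (EXEC): [MAIN] PC=2: DEC 3 -> ACC=-3
Event 7 (INT 1): INT 1 arrives: push (MAIN, PC=3), enter IRQ1 at PC=0 (depth now 1)
Event 8 (EXEC): [IRQ1] PC=0: INC 2 -> ACC=-1
Event 9 (EXEC): [IRQ1] PC=1: IRET -> resume MAIN at PC=3 (depth now 0)
Event 10 (EXEC): [MAIN] PC=3: DEC 3 -> ACC=-4
Event 11 (EXEC): [MAIN] PC=4: INC 3 -> ACC=-1

Answer: MAIN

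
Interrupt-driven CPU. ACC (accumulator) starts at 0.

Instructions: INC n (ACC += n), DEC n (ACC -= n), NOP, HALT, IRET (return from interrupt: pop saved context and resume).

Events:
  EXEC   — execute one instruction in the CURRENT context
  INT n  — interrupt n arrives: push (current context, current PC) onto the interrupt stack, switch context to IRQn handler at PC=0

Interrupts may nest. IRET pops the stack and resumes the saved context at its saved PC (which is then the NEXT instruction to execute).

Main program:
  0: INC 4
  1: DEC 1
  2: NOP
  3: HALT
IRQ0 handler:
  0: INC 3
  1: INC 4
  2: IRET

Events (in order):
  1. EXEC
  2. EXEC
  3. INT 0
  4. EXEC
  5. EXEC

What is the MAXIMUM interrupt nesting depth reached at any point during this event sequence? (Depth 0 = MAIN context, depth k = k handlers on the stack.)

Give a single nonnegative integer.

Answer: 1

Derivation:
Event 1 (EXEC): [MAIN] PC=0: INC 4 -> ACC=4 [depth=0]
Event 2 (EXEC): [MAIN] PC=1: DEC 1 -> ACC=3 [depth=0]
Event 3 (INT 0): INT 0 arrives: push (MAIN, PC=2), enter IRQ0 at PC=0 (depth now 1) [depth=1]
Event 4 (EXEC): [IRQ0] PC=0: INC 3 -> ACC=6 [depth=1]
Event 5 (EXEC): [IRQ0] PC=1: INC 4 -> ACC=10 [depth=1]
Max depth observed: 1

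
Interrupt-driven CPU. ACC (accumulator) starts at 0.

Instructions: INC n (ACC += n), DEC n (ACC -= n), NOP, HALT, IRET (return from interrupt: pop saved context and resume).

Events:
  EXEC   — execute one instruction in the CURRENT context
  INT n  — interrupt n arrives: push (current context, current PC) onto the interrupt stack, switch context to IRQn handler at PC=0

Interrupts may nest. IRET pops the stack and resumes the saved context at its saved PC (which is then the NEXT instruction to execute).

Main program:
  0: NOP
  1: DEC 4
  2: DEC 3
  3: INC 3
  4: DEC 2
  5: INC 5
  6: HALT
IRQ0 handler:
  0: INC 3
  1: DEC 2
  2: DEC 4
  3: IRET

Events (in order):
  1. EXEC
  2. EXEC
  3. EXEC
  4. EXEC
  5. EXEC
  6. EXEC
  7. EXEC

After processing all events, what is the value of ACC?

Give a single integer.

Answer: -1

Derivation:
Event 1 (EXEC): [MAIN] PC=0: NOP
Event 2 (EXEC): [MAIN] PC=1: DEC 4 -> ACC=-4
Event 3 (EXEC): [MAIN] PC=2: DEC 3 -> ACC=-7
Event 4 (EXEC): [MAIN] PC=3: INC 3 -> ACC=-4
Event 5 (EXEC): [MAIN] PC=4: DEC 2 -> ACC=-6
Event 6 (EXEC): [MAIN] PC=5: INC 5 -> ACC=-1
Event 7 (EXEC): [MAIN] PC=6: HALT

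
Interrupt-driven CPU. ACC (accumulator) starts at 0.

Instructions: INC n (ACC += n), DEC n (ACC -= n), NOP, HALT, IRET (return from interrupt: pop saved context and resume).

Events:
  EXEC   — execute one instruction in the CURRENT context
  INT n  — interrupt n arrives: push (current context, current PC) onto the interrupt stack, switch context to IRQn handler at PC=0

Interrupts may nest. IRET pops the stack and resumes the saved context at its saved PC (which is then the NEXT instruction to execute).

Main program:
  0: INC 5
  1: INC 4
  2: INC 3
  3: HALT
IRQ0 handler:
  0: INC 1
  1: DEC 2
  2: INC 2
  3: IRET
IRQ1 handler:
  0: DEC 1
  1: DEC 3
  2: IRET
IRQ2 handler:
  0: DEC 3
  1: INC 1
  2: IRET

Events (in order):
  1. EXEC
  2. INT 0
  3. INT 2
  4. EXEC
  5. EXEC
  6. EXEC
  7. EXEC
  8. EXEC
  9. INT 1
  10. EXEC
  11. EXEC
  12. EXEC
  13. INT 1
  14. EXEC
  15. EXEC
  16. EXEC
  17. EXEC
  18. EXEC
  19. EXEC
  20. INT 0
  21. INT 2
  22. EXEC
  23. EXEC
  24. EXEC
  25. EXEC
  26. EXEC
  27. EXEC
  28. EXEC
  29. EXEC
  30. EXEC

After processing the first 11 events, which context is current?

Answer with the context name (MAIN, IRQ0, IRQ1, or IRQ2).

Answer: IRQ1

Derivation:
Event 1 (EXEC): [MAIN] PC=0: INC 5 -> ACC=5
Event 2 (INT 0): INT 0 arrives: push (MAIN, PC=1), enter IRQ0 at PC=0 (depth now 1)
Event 3 (INT 2): INT 2 arrives: push (IRQ0, PC=0), enter IRQ2 at PC=0 (depth now 2)
Event 4 (EXEC): [IRQ2] PC=0: DEC 3 -> ACC=2
Event 5 (EXEC): [IRQ2] PC=1: INC 1 -> ACC=3
Event 6 (EXEC): [IRQ2] PC=2: IRET -> resume IRQ0 at PC=0 (depth now 1)
Event 7 (EXEC): [IRQ0] PC=0: INC 1 -> ACC=4
Event 8 (EXEC): [IRQ0] PC=1: DEC 2 -> ACC=2
Event 9 (INT 1): INT 1 arrives: push (IRQ0, PC=2), enter IRQ1 at PC=0 (depth now 2)
Event 10 (EXEC): [IRQ1] PC=0: DEC 1 -> ACC=1
Event 11 (EXEC): [IRQ1] PC=1: DEC 3 -> ACC=-2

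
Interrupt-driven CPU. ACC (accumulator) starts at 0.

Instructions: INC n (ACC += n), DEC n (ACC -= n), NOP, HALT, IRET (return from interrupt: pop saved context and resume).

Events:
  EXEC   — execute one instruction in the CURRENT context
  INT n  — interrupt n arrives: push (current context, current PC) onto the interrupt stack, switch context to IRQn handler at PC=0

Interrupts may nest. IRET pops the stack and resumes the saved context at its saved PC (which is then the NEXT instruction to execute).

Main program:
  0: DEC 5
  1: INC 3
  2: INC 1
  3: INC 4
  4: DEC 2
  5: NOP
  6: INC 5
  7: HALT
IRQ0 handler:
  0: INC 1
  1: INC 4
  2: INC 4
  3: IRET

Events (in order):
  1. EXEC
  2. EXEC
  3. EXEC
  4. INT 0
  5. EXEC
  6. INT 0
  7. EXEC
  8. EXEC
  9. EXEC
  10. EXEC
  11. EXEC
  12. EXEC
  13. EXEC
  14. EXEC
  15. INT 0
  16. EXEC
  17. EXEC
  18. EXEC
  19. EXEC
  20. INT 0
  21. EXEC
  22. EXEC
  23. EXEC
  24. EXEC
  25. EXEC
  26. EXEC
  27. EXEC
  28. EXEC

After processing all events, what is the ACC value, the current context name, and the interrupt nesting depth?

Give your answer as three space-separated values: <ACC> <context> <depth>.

Answer: 42 MAIN 0

Derivation:
Event 1 (EXEC): [MAIN] PC=0: DEC 5 -> ACC=-5
Event 2 (EXEC): [MAIN] PC=1: INC 3 -> ACC=-2
Event 3 (EXEC): [MAIN] PC=2: INC 1 -> ACC=-1
Event 4 (INT 0): INT 0 arrives: push (MAIN, PC=3), enter IRQ0 at PC=0 (depth now 1)
Event 5 (EXEC): [IRQ0] PC=0: INC 1 -> ACC=0
Event 6 (INT 0): INT 0 arrives: push (IRQ0, PC=1), enter IRQ0 at PC=0 (depth now 2)
Event 7 (EXEC): [IRQ0] PC=0: INC 1 -> ACC=1
Event 8 (EXEC): [IRQ0] PC=1: INC 4 -> ACC=5
Event 9 (EXEC): [IRQ0] PC=2: INC 4 -> ACC=9
Event 10 (EXEC): [IRQ0] PC=3: IRET -> resume IRQ0 at PC=1 (depth now 1)
Event 11 (EXEC): [IRQ0] PC=1: INC 4 -> ACC=13
Event 12 (EXEC): [IRQ0] PC=2: INC 4 -> ACC=17
Event 13 (EXEC): [IRQ0] PC=3: IRET -> resume MAIN at PC=3 (depth now 0)
Event 14 (EXEC): [MAIN] PC=3: INC 4 -> ACC=21
Event 15 (INT 0): INT 0 arrives: push (MAIN, PC=4), enter IRQ0 at PC=0 (depth now 1)
Event 16 (EXEC): [IRQ0] PC=0: INC 1 -> ACC=22
Event 17 (EXEC): [IRQ0] PC=1: INC 4 -> ACC=26
Event 18 (EXEC): [IRQ0] PC=2: INC 4 -> ACC=30
Event 19 (EXEC): [IRQ0] PC=3: IRET -> resume MAIN at PC=4 (depth now 0)
Event 20 (INT 0): INT 0 arrives: push (MAIN, PC=4), enter IRQ0 at PC=0 (depth now 1)
Event 21 (EXEC): [IRQ0] PC=0: INC 1 -> ACC=31
Event 22 (EXEC): [IRQ0] PC=1: INC 4 -> ACC=35
Event 23 (EXEC): [IRQ0] PC=2: INC 4 -> ACC=39
Event 24 (EXEC): [IRQ0] PC=3: IRET -> resume MAIN at PC=4 (depth now 0)
Event 25 (EXEC): [MAIN] PC=4: DEC 2 -> ACC=37
Event 26 (EXEC): [MAIN] PC=5: NOP
Event 27 (EXEC): [MAIN] PC=6: INC 5 -> ACC=42
Event 28 (EXEC): [MAIN] PC=7: HALT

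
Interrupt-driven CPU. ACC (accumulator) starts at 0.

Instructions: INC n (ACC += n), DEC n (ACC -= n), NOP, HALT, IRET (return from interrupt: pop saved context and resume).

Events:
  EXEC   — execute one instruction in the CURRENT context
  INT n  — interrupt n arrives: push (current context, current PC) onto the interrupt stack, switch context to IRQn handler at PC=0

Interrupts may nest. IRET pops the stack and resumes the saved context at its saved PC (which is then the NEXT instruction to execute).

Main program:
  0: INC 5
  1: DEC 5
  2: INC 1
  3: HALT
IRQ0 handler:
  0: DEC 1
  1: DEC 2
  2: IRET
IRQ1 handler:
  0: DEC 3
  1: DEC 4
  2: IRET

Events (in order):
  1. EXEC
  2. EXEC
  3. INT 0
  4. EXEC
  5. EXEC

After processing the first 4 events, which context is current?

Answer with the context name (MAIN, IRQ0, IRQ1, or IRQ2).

Answer: IRQ0

Derivation:
Event 1 (EXEC): [MAIN] PC=0: INC 5 -> ACC=5
Event 2 (EXEC): [MAIN] PC=1: DEC 5 -> ACC=0
Event 3 (INT 0): INT 0 arrives: push (MAIN, PC=2), enter IRQ0 at PC=0 (depth now 1)
Event 4 (EXEC): [IRQ0] PC=0: DEC 1 -> ACC=-1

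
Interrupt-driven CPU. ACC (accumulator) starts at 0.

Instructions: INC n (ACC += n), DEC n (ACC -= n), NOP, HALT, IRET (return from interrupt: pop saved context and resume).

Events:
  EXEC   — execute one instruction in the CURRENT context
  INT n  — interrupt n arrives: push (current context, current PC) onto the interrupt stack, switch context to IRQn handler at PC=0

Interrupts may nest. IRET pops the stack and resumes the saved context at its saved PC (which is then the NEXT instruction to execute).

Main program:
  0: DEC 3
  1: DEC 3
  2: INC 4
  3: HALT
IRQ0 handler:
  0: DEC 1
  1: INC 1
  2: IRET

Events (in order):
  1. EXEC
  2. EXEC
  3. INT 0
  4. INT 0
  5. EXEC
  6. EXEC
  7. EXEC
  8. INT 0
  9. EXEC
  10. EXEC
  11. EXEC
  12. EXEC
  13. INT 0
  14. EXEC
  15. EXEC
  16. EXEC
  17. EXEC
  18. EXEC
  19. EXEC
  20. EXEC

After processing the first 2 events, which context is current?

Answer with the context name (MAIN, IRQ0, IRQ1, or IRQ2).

Event 1 (EXEC): [MAIN] PC=0: DEC 3 -> ACC=-3
Event 2 (EXEC): [MAIN] PC=1: DEC 3 -> ACC=-6

Answer: MAIN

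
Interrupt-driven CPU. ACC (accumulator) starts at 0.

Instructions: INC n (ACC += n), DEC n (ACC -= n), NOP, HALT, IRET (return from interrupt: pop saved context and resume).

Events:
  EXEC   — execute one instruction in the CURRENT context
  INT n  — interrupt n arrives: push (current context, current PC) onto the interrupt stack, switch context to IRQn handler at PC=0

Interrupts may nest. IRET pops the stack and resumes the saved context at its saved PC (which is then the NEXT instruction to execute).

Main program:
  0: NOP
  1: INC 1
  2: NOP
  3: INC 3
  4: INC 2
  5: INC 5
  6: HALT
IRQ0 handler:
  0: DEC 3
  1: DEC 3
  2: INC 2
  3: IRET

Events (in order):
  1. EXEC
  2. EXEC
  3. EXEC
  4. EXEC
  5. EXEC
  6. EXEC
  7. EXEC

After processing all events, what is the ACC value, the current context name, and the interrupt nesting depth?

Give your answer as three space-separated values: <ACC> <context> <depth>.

Event 1 (EXEC): [MAIN] PC=0: NOP
Event 2 (EXEC): [MAIN] PC=1: INC 1 -> ACC=1
Event 3 (EXEC): [MAIN] PC=2: NOP
Event 4 (EXEC): [MAIN] PC=3: INC 3 -> ACC=4
Event 5 (EXEC): [MAIN] PC=4: INC 2 -> ACC=6
Event 6 (EXEC): [MAIN] PC=5: INC 5 -> ACC=11
Event 7 (EXEC): [MAIN] PC=6: HALT

Answer: 11 MAIN 0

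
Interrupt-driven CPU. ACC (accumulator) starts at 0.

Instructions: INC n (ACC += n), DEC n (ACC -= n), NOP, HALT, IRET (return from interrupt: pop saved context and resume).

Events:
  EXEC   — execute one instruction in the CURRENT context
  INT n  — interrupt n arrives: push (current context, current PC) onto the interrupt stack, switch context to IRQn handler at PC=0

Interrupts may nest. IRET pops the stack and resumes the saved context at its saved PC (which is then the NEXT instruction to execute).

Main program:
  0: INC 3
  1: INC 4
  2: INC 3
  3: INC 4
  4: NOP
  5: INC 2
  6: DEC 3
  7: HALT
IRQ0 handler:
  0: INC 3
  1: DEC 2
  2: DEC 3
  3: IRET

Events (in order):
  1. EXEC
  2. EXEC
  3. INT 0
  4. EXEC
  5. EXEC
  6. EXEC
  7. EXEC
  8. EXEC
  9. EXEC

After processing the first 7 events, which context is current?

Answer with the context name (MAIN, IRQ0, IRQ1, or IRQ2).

Event 1 (EXEC): [MAIN] PC=0: INC 3 -> ACC=3
Event 2 (EXEC): [MAIN] PC=1: INC 4 -> ACC=7
Event 3 (INT 0): INT 0 arrives: push (MAIN, PC=2), enter IRQ0 at PC=0 (depth now 1)
Event 4 (EXEC): [IRQ0] PC=0: INC 3 -> ACC=10
Event 5 (EXEC): [IRQ0] PC=1: DEC 2 -> ACC=8
Event 6 (EXEC): [IRQ0] PC=2: DEC 3 -> ACC=5
Event 7 (EXEC): [IRQ0] PC=3: IRET -> resume MAIN at PC=2 (depth now 0)

Answer: MAIN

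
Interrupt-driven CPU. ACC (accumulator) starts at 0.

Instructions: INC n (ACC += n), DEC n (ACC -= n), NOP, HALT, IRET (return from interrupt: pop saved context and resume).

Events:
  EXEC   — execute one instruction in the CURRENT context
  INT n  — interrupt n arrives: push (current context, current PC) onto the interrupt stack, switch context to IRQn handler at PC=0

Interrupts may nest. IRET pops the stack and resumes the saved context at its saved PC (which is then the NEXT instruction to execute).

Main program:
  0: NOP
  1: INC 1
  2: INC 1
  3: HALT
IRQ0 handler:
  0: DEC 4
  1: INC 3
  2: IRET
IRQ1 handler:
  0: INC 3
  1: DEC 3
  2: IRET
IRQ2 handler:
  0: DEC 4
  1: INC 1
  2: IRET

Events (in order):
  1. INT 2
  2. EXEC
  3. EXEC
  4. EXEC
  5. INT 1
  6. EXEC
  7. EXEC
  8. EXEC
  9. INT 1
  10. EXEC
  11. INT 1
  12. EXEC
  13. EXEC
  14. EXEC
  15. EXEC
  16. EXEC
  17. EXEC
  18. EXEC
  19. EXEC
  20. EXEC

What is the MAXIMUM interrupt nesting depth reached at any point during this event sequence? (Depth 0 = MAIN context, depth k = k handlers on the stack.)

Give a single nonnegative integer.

Answer: 2

Derivation:
Event 1 (INT 2): INT 2 arrives: push (MAIN, PC=0), enter IRQ2 at PC=0 (depth now 1) [depth=1]
Event 2 (EXEC): [IRQ2] PC=0: DEC 4 -> ACC=-4 [depth=1]
Event 3 (EXEC): [IRQ2] PC=1: INC 1 -> ACC=-3 [depth=1]
Event 4 (EXEC): [IRQ2] PC=2: IRET -> resume MAIN at PC=0 (depth now 0) [depth=0]
Event 5 (INT 1): INT 1 arrives: push (MAIN, PC=0), enter IRQ1 at PC=0 (depth now 1) [depth=1]
Event 6 (EXEC): [IRQ1] PC=0: INC 3 -> ACC=0 [depth=1]
Event 7 (EXEC): [IRQ1] PC=1: DEC 3 -> ACC=-3 [depth=1]
Event 8 (EXEC): [IRQ1] PC=2: IRET -> resume MAIN at PC=0 (depth now 0) [depth=0]
Event 9 (INT 1): INT 1 arrives: push (MAIN, PC=0), enter IRQ1 at PC=0 (depth now 1) [depth=1]
Event 10 (EXEC): [IRQ1] PC=0: INC 3 -> ACC=0 [depth=1]
Event 11 (INT 1): INT 1 arrives: push (IRQ1, PC=1), enter IRQ1 at PC=0 (depth now 2) [depth=2]
Event 12 (EXEC): [IRQ1] PC=0: INC 3 -> ACC=3 [depth=2]
Event 13 (EXEC): [IRQ1] PC=1: DEC 3 -> ACC=0 [depth=2]
Event 14 (EXEC): [IRQ1] PC=2: IRET -> resume IRQ1 at PC=1 (depth now 1) [depth=1]
Event 15 (EXEC): [IRQ1] PC=1: DEC 3 -> ACC=-3 [depth=1]
Event 16 (EXEC): [IRQ1] PC=2: IRET -> resume MAIN at PC=0 (depth now 0) [depth=0]
Event 17 (EXEC): [MAIN] PC=0: NOP [depth=0]
Event 18 (EXEC): [MAIN] PC=1: INC 1 -> ACC=-2 [depth=0]
Event 19 (EXEC): [MAIN] PC=2: INC 1 -> ACC=-1 [depth=0]
Event 20 (EXEC): [MAIN] PC=3: HALT [depth=0]
Max depth observed: 2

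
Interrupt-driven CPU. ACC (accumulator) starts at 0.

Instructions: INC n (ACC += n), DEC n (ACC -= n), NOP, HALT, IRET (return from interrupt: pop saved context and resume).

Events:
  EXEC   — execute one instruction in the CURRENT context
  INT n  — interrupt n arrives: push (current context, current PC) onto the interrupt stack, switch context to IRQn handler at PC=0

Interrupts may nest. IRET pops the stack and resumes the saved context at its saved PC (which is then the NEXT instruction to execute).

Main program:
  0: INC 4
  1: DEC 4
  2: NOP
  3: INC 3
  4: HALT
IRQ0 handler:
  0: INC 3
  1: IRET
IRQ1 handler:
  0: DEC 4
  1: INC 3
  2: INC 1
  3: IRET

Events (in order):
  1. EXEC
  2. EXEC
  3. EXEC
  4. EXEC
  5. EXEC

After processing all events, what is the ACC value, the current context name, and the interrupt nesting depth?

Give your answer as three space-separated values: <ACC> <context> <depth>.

Answer: 3 MAIN 0

Derivation:
Event 1 (EXEC): [MAIN] PC=0: INC 4 -> ACC=4
Event 2 (EXEC): [MAIN] PC=1: DEC 4 -> ACC=0
Event 3 (EXEC): [MAIN] PC=2: NOP
Event 4 (EXEC): [MAIN] PC=3: INC 3 -> ACC=3
Event 5 (EXEC): [MAIN] PC=4: HALT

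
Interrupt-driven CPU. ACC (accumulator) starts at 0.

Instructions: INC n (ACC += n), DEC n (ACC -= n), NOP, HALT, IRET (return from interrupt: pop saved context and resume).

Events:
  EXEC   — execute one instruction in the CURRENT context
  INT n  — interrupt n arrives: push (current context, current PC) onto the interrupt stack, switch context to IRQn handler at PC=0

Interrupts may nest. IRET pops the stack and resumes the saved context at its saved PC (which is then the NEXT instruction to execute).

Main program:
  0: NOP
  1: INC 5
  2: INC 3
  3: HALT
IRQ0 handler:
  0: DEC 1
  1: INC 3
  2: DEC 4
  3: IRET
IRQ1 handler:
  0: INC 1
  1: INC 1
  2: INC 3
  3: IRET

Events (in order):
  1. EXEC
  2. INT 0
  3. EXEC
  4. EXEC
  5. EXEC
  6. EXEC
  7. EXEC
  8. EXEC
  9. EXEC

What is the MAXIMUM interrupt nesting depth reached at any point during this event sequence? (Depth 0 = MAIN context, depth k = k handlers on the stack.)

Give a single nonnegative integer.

Answer: 1

Derivation:
Event 1 (EXEC): [MAIN] PC=0: NOP [depth=0]
Event 2 (INT 0): INT 0 arrives: push (MAIN, PC=1), enter IRQ0 at PC=0 (depth now 1) [depth=1]
Event 3 (EXEC): [IRQ0] PC=0: DEC 1 -> ACC=-1 [depth=1]
Event 4 (EXEC): [IRQ0] PC=1: INC 3 -> ACC=2 [depth=1]
Event 5 (EXEC): [IRQ0] PC=2: DEC 4 -> ACC=-2 [depth=1]
Event 6 (EXEC): [IRQ0] PC=3: IRET -> resume MAIN at PC=1 (depth now 0) [depth=0]
Event 7 (EXEC): [MAIN] PC=1: INC 5 -> ACC=3 [depth=0]
Event 8 (EXEC): [MAIN] PC=2: INC 3 -> ACC=6 [depth=0]
Event 9 (EXEC): [MAIN] PC=3: HALT [depth=0]
Max depth observed: 1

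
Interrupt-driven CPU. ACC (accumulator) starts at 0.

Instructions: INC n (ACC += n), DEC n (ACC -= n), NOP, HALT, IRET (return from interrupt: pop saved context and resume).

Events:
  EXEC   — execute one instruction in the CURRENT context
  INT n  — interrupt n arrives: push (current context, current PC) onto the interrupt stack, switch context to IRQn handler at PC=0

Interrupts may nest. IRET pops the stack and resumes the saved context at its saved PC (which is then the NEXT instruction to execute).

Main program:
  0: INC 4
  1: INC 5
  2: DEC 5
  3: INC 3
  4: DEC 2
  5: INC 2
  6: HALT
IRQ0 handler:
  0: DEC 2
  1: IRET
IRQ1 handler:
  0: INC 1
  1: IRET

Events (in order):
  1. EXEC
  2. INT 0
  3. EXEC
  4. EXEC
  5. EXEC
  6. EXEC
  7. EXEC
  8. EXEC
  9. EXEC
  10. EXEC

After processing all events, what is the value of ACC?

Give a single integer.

Event 1 (EXEC): [MAIN] PC=0: INC 4 -> ACC=4
Event 2 (INT 0): INT 0 arrives: push (MAIN, PC=1), enter IRQ0 at PC=0 (depth now 1)
Event 3 (EXEC): [IRQ0] PC=0: DEC 2 -> ACC=2
Event 4 (EXEC): [IRQ0] PC=1: IRET -> resume MAIN at PC=1 (depth now 0)
Event 5 (EXEC): [MAIN] PC=1: INC 5 -> ACC=7
Event 6 (EXEC): [MAIN] PC=2: DEC 5 -> ACC=2
Event 7 (EXEC): [MAIN] PC=3: INC 3 -> ACC=5
Event 8 (EXEC): [MAIN] PC=4: DEC 2 -> ACC=3
Event 9 (EXEC): [MAIN] PC=5: INC 2 -> ACC=5
Event 10 (EXEC): [MAIN] PC=6: HALT

Answer: 5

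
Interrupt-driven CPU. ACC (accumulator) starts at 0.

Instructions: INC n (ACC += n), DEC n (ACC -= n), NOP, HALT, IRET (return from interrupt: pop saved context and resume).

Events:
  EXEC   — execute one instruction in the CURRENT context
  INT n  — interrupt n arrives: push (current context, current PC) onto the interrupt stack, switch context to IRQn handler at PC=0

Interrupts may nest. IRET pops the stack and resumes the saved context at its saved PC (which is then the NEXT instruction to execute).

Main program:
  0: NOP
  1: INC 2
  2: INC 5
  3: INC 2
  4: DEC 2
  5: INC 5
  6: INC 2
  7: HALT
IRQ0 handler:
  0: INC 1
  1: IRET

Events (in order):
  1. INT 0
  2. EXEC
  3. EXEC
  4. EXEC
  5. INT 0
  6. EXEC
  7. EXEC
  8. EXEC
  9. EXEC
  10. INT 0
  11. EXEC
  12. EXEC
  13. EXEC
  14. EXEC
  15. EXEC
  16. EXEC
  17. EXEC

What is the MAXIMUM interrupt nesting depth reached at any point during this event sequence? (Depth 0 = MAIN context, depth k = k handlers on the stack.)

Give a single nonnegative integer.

Event 1 (INT 0): INT 0 arrives: push (MAIN, PC=0), enter IRQ0 at PC=0 (depth now 1) [depth=1]
Event 2 (EXEC): [IRQ0] PC=0: INC 1 -> ACC=1 [depth=1]
Event 3 (EXEC): [IRQ0] PC=1: IRET -> resume MAIN at PC=0 (depth now 0) [depth=0]
Event 4 (EXEC): [MAIN] PC=0: NOP [depth=0]
Event 5 (INT 0): INT 0 arrives: push (MAIN, PC=1), enter IRQ0 at PC=0 (depth now 1) [depth=1]
Event 6 (EXEC): [IRQ0] PC=0: INC 1 -> ACC=2 [depth=1]
Event 7 (EXEC): [IRQ0] PC=1: IRET -> resume MAIN at PC=1 (depth now 0) [depth=0]
Event 8 (EXEC): [MAIN] PC=1: INC 2 -> ACC=4 [depth=0]
Event 9 (EXEC): [MAIN] PC=2: INC 5 -> ACC=9 [depth=0]
Event 10 (INT 0): INT 0 arrives: push (MAIN, PC=3), enter IRQ0 at PC=0 (depth now 1) [depth=1]
Event 11 (EXEC): [IRQ0] PC=0: INC 1 -> ACC=10 [depth=1]
Event 12 (EXEC): [IRQ0] PC=1: IRET -> resume MAIN at PC=3 (depth now 0) [depth=0]
Event 13 (EXEC): [MAIN] PC=3: INC 2 -> ACC=12 [depth=0]
Event 14 (EXEC): [MAIN] PC=4: DEC 2 -> ACC=10 [depth=0]
Event 15 (EXEC): [MAIN] PC=5: INC 5 -> ACC=15 [depth=0]
Event 16 (EXEC): [MAIN] PC=6: INC 2 -> ACC=17 [depth=0]
Event 17 (EXEC): [MAIN] PC=7: HALT [depth=0]
Max depth observed: 1

Answer: 1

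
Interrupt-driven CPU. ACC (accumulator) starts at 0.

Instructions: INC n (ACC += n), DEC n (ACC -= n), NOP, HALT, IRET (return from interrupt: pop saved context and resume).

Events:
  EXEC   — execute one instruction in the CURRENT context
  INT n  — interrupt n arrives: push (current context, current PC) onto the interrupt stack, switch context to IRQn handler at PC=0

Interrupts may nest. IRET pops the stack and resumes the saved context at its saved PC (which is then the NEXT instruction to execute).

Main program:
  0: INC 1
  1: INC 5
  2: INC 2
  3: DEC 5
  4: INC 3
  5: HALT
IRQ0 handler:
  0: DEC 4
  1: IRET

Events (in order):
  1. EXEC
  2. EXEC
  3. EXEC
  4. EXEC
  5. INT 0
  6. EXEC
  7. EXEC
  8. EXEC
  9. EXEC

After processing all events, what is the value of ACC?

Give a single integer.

Answer: 2

Derivation:
Event 1 (EXEC): [MAIN] PC=0: INC 1 -> ACC=1
Event 2 (EXEC): [MAIN] PC=1: INC 5 -> ACC=6
Event 3 (EXEC): [MAIN] PC=2: INC 2 -> ACC=8
Event 4 (EXEC): [MAIN] PC=3: DEC 5 -> ACC=3
Event 5 (INT 0): INT 0 arrives: push (MAIN, PC=4), enter IRQ0 at PC=0 (depth now 1)
Event 6 (EXEC): [IRQ0] PC=0: DEC 4 -> ACC=-1
Event 7 (EXEC): [IRQ0] PC=1: IRET -> resume MAIN at PC=4 (depth now 0)
Event 8 (EXEC): [MAIN] PC=4: INC 3 -> ACC=2
Event 9 (EXEC): [MAIN] PC=5: HALT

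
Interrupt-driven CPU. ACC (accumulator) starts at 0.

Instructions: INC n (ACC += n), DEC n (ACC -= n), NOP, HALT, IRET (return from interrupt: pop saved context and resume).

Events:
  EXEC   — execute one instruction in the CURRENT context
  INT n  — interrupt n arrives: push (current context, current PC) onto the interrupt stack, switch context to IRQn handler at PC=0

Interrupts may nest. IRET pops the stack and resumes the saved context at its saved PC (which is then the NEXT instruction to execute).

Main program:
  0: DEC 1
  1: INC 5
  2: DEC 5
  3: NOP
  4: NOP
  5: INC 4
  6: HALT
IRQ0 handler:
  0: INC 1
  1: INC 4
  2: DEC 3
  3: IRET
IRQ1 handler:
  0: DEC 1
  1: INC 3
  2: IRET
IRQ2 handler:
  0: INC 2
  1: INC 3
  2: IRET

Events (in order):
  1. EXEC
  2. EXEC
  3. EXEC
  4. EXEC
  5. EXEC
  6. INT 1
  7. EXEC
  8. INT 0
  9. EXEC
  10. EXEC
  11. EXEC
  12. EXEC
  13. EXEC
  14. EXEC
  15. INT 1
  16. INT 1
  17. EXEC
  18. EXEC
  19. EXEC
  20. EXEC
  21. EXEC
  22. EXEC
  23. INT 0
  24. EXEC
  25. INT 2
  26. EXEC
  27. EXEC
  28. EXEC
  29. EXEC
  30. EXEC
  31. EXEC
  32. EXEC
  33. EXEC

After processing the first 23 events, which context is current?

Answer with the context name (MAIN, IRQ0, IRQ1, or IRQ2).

Event 1 (EXEC): [MAIN] PC=0: DEC 1 -> ACC=-1
Event 2 (EXEC): [MAIN] PC=1: INC 5 -> ACC=4
Event 3 (EXEC): [MAIN] PC=2: DEC 5 -> ACC=-1
Event 4 (EXEC): [MAIN] PC=3: NOP
Event 5 (EXEC): [MAIN] PC=4: NOP
Event 6 (INT 1): INT 1 arrives: push (MAIN, PC=5), enter IRQ1 at PC=0 (depth now 1)
Event 7 (EXEC): [IRQ1] PC=0: DEC 1 -> ACC=-2
Event 8 (INT 0): INT 0 arrives: push (IRQ1, PC=1), enter IRQ0 at PC=0 (depth now 2)
Event 9 (EXEC): [IRQ0] PC=0: INC 1 -> ACC=-1
Event 10 (EXEC): [IRQ0] PC=1: INC 4 -> ACC=3
Event 11 (EXEC): [IRQ0] PC=2: DEC 3 -> ACC=0
Event 12 (EXEC): [IRQ0] PC=3: IRET -> resume IRQ1 at PC=1 (depth now 1)
Event 13 (EXEC): [IRQ1] PC=1: INC 3 -> ACC=3
Event 14 (EXEC): [IRQ1] PC=2: IRET -> resume MAIN at PC=5 (depth now 0)
Event 15 (INT 1): INT 1 arrives: push (MAIN, PC=5), enter IRQ1 at PC=0 (depth now 1)
Event 16 (INT 1): INT 1 arrives: push (IRQ1, PC=0), enter IRQ1 at PC=0 (depth now 2)
Event 17 (EXEC): [IRQ1] PC=0: DEC 1 -> ACC=2
Event 18 (EXEC): [IRQ1] PC=1: INC 3 -> ACC=5
Event 19 (EXEC): [IRQ1] PC=2: IRET -> resume IRQ1 at PC=0 (depth now 1)
Event 20 (EXEC): [IRQ1] PC=0: DEC 1 -> ACC=4
Event 21 (EXEC): [IRQ1] PC=1: INC 3 -> ACC=7
Event 22 (EXEC): [IRQ1] PC=2: IRET -> resume MAIN at PC=5 (depth now 0)
Event 23 (INT 0): INT 0 arrives: push (MAIN, PC=5), enter IRQ0 at PC=0 (depth now 1)

Answer: IRQ0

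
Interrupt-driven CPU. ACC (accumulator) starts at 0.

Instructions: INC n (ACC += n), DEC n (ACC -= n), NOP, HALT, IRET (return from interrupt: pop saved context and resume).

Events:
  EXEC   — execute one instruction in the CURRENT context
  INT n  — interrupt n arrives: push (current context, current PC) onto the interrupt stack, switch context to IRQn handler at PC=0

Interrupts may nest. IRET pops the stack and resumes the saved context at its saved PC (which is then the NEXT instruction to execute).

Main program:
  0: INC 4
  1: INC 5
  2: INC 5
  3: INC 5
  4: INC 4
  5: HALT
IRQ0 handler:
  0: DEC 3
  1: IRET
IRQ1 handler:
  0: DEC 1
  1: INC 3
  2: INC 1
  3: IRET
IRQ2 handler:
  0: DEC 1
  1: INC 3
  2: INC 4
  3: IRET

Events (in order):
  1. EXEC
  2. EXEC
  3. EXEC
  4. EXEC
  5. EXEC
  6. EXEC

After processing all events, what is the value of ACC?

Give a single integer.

Event 1 (EXEC): [MAIN] PC=0: INC 4 -> ACC=4
Event 2 (EXEC): [MAIN] PC=1: INC 5 -> ACC=9
Event 3 (EXEC): [MAIN] PC=2: INC 5 -> ACC=14
Event 4 (EXEC): [MAIN] PC=3: INC 5 -> ACC=19
Event 5 (EXEC): [MAIN] PC=4: INC 4 -> ACC=23
Event 6 (EXEC): [MAIN] PC=5: HALT

Answer: 23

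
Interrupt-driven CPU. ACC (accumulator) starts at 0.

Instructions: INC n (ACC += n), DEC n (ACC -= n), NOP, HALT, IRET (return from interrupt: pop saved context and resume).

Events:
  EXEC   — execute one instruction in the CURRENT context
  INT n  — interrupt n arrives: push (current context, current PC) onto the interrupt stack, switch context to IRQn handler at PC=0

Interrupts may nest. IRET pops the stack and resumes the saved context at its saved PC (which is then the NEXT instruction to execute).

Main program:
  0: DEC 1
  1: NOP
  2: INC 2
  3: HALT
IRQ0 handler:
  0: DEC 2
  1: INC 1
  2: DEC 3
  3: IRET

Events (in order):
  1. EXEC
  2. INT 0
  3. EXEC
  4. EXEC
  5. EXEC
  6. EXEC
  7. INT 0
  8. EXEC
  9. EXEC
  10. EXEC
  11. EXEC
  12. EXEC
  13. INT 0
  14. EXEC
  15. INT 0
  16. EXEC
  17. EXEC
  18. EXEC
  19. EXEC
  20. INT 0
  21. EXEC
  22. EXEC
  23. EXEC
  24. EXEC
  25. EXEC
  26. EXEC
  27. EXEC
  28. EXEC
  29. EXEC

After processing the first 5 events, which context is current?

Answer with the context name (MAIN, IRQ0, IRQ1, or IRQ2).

Answer: IRQ0

Derivation:
Event 1 (EXEC): [MAIN] PC=0: DEC 1 -> ACC=-1
Event 2 (INT 0): INT 0 arrives: push (MAIN, PC=1), enter IRQ0 at PC=0 (depth now 1)
Event 3 (EXEC): [IRQ0] PC=0: DEC 2 -> ACC=-3
Event 4 (EXEC): [IRQ0] PC=1: INC 1 -> ACC=-2
Event 5 (EXEC): [IRQ0] PC=2: DEC 3 -> ACC=-5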